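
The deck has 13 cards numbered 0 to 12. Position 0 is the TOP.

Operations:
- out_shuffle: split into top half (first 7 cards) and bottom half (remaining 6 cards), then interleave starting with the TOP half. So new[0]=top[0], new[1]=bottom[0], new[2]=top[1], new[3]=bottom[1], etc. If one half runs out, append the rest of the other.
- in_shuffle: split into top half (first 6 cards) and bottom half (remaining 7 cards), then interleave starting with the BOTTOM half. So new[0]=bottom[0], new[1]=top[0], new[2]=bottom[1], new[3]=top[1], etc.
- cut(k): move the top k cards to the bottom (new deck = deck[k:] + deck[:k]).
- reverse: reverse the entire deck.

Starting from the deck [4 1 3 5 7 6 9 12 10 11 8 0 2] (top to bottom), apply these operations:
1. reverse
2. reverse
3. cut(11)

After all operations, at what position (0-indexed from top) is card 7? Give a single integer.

Answer: 6

Derivation:
After op 1 (reverse): [2 0 8 11 10 12 9 6 7 5 3 1 4]
After op 2 (reverse): [4 1 3 5 7 6 9 12 10 11 8 0 2]
After op 3 (cut(11)): [0 2 4 1 3 5 7 6 9 12 10 11 8]
Card 7 is at position 6.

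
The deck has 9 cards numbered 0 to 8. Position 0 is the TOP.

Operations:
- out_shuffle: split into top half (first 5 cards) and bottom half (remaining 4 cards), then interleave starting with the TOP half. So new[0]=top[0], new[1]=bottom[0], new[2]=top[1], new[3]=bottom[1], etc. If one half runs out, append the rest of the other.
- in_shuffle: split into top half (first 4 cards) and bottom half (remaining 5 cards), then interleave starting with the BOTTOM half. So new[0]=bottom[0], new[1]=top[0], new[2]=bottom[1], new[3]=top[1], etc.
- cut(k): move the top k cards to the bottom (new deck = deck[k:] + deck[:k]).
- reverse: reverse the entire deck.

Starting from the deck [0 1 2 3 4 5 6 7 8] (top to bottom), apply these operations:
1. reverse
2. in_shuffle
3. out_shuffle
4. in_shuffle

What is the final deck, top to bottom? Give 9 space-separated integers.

Answer: 3 4 5 6 7 8 0 1 2

Derivation:
After op 1 (reverse): [8 7 6 5 4 3 2 1 0]
After op 2 (in_shuffle): [4 8 3 7 2 6 1 5 0]
After op 3 (out_shuffle): [4 6 8 1 3 5 7 0 2]
After op 4 (in_shuffle): [3 4 5 6 7 8 0 1 2]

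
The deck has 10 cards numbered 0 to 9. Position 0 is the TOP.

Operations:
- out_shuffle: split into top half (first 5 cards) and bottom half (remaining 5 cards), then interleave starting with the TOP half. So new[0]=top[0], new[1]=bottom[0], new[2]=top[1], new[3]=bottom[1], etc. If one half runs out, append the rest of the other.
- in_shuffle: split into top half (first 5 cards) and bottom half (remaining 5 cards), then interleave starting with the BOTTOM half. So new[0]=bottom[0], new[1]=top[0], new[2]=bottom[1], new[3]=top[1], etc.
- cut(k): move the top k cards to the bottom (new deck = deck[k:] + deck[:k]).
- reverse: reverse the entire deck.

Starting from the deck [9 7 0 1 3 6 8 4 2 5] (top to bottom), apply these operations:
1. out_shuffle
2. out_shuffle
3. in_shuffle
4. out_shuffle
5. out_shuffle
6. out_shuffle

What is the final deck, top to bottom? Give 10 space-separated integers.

Answer: 2 5 1 0 6 3 4 8 9 7

Derivation:
After op 1 (out_shuffle): [9 6 7 8 0 4 1 2 3 5]
After op 2 (out_shuffle): [9 4 6 1 7 2 8 3 0 5]
After op 3 (in_shuffle): [2 9 8 4 3 6 0 1 5 7]
After op 4 (out_shuffle): [2 6 9 0 8 1 4 5 3 7]
After op 5 (out_shuffle): [2 1 6 4 9 5 0 3 8 7]
After op 6 (out_shuffle): [2 5 1 0 6 3 4 8 9 7]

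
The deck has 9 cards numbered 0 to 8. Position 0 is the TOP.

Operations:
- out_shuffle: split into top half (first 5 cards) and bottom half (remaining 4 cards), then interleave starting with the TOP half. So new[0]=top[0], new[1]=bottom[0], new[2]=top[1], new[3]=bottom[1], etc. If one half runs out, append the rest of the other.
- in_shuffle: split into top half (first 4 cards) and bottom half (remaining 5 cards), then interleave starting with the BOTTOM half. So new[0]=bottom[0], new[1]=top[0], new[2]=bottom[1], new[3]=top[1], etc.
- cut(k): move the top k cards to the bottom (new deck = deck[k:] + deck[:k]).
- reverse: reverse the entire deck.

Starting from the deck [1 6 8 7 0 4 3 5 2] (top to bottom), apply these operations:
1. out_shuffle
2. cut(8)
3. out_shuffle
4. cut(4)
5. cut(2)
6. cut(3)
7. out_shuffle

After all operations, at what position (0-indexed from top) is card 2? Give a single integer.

After op 1 (out_shuffle): [1 4 6 3 8 5 7 2 0]
After op 2 (cut(8)): [0 1 4 6 3 8 5 7 2]
After op 3 (out_shuffle): [0 8 1 5 4 7 6 2 3]
After op 4 (cut(4)): [4 7 6 2 3 0 8 1 5]
After op 5 (cut(2)): [6 2 3 0 8 1 5 4 7]
After op 6 (cut(3)): [0 8 1 5 4 7 6 2 3]
After op 7 (out_shuffle): [0 7 8 6 1 2 5 3 4]
Card 2 is at position 5.

Answer: 5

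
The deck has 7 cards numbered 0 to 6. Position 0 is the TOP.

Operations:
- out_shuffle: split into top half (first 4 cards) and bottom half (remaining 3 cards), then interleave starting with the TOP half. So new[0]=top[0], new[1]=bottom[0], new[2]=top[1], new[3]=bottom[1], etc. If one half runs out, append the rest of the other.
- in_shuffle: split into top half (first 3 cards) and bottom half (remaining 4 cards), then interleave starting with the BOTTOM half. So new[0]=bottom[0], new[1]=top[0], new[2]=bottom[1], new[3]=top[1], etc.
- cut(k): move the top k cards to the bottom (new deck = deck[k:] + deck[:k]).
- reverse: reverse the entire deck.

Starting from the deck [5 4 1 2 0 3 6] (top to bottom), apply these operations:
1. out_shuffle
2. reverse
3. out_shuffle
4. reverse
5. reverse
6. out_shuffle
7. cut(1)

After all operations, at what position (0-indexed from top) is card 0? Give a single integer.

Answer: 5

Derivation:
After op 1 (out_shuffle): [5 0 4 3 1 6 2]
After op 2 (reverse): [2 6 1 3 4 0 5]
After op 3 (out_shuffle): [2 4 6 0 1 5 3]
After op 4 (reverse): [3 5 1 0 6 4 2]
After op 5 (reverse): [2 4 6 0 1 5 3]
After op 6 (out_shuffle): [2 1 4 5 6 3 0]
After op 7 (cut(1)): [1 4 5 6 3 0 2]
Card 0 is at position 5.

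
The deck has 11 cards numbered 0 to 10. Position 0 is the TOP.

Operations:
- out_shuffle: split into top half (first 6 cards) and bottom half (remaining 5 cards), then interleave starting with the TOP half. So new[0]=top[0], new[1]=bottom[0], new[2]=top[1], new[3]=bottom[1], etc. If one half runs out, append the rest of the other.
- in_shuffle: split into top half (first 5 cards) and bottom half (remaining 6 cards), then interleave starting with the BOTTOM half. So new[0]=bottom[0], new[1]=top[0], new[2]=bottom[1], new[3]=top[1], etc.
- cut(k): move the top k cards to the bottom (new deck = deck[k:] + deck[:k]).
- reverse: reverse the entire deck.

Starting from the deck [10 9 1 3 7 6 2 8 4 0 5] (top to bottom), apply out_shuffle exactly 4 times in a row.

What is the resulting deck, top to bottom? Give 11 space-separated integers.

After op 1 (out_shuffle): [10 2 9 8 1 4 3 0 7 5 6]
After op 2 (out_shuffle): [10 3 2 0 9 7 8 5 1 6 4]
After op 3 (out_shuffle): [10 8 3 5 2 1 0 6 9 4 7]
After op 4 (out_shuffle): [10 0 8 6 3 9 5 4 2 7 1]

Answer: 10 0 8 6 3 9 5 4 2 7 1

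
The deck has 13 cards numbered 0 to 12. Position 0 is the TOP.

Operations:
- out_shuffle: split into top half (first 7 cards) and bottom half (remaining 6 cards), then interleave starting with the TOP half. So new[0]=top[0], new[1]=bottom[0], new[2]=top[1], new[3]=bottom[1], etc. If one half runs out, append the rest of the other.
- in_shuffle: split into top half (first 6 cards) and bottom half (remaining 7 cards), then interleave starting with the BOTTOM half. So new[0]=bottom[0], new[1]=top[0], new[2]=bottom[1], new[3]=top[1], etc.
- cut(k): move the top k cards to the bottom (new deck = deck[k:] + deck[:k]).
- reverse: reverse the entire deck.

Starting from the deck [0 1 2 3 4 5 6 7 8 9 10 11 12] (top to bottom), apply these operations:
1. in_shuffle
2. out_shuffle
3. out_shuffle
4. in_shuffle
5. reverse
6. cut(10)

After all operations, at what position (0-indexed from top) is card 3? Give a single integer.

Answer: 10

Derivation:
After op 1 (in_shuffle): [6 0 7 1 8 2 9 3 10 4 11 5 12]
After op 2 (out_shuffle): [6 3 0 10 7 4 1 11 8 5 2 12 9]
After op 3 (out_shuffle): [6 11 3 8 0 5 10 2 7 12 4 9 1]
After op 4 (in_shuffle): [10 6 2 11 7 3 12 8 4 0 9 5 1]
After op 5 (reverse): [1 5 9 0 4 8 12 3 7 11 2 6 10]
After op 6 (cut(10)): [2 6 10 1 5 9 0 4 8 12 3 7 11]
Card 3 is at position 10.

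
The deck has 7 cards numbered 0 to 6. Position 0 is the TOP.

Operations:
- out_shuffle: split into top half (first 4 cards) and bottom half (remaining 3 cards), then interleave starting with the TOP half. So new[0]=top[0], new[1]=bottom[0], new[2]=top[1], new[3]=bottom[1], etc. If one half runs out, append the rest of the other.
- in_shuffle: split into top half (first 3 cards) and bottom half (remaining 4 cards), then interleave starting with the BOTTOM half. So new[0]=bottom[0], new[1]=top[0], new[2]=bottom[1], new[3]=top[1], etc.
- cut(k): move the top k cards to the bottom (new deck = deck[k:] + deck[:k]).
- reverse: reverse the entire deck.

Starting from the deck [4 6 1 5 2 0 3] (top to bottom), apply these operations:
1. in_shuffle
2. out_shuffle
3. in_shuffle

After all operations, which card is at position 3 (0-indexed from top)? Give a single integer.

After op 1 (in_shuffle): [5 4 2 6 0 1 3]
After op 2 (out_shuffle): [5 0 4 1 2 3 6]
After op 3 (in_shuffle): [1 5 2 0 3 4 6]
Position 3: card 0.

Answer: 0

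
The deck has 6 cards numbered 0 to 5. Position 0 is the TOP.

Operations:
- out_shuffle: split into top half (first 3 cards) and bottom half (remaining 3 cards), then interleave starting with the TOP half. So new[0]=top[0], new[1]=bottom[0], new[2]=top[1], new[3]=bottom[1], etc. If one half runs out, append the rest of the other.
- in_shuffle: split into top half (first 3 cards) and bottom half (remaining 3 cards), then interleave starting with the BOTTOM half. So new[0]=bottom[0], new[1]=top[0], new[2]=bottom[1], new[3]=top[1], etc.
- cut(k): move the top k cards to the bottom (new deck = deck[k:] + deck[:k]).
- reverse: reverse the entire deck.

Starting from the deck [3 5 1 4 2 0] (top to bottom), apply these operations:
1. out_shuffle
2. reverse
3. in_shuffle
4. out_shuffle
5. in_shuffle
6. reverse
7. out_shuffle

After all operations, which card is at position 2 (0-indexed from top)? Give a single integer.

Answer: 2

Derivation:
After op 1 (out_shuffle): [3 4 5 2 1 0]
After op 2 (reverse): [0 1 2 5 4 3]
After op 3 (in_shuffle): [5 0 4 1 3 2]
After op 4 (out_shuffle): [5 1 0 3 4 2]
After op 5 (in_shuffle): [3 5 4 1 2 0]
After op 6 (reverse): [0 2 1 4 5 3]
After op 7 (out_shuffle): [0 4 2 5 1 3]
Position 2: card 2.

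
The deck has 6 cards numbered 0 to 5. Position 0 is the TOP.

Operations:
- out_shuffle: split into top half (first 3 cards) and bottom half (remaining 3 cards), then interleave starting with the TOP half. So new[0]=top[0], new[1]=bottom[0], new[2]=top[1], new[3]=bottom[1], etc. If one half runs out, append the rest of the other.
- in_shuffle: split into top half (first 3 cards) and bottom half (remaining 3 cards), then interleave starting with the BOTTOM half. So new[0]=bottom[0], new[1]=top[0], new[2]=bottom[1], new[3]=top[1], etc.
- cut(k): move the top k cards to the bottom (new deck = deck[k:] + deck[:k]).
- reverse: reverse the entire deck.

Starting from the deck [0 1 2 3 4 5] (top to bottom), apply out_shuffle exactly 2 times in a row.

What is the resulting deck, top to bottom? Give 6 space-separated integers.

After op 1 (out_shuffle): [0 3 1 4 2 5]
After op 2 (out_shuffle): [0 4 3 2 1 5]

Answer: 0 4 3 2 1 5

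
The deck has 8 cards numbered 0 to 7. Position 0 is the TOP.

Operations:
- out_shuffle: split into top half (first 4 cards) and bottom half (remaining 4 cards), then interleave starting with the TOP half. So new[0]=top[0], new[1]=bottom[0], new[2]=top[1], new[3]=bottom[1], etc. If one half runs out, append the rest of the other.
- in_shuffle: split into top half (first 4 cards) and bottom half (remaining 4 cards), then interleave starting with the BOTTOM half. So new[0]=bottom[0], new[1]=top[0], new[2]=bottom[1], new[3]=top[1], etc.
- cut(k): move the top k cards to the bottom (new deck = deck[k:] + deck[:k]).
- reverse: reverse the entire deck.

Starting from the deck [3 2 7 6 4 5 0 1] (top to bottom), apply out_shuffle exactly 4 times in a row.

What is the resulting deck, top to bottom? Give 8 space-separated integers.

Answer: 3 4 2 5 7 0 6 1

Derivation:
After op 1 (out_shuffle): [3 4 2 5 7 0 6 1]
After op 2 (out_shuffle): [3 7 4 0 2 6 5 1]
After op 3 (out_shuffle): [3 2 7 6 4 5 0 1]
After op 4 (out_shuffle): [3 4 2 5 7 0 6 1]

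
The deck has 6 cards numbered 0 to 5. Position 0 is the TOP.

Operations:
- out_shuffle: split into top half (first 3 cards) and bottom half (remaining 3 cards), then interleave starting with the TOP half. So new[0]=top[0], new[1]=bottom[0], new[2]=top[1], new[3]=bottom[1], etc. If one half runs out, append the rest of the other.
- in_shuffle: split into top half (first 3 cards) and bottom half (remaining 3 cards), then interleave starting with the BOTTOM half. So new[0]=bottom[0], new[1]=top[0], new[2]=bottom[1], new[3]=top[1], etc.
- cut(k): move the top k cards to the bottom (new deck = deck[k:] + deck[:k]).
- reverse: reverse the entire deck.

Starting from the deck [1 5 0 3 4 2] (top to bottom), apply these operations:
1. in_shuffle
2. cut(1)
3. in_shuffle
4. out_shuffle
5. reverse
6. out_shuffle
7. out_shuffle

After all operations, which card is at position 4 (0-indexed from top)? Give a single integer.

After op 1 (in_shuffle): [3 1 4 5 2 0]
After op 2 (cut(1)): [1 4 5 2 0 3]
After op 3 (in_shuffle): [2 1 0 4 3 5]
After op 4 (out_shuffle): [2 4 1 3 0 5]
After op 5 (reverse): [5 0 3 1 4 2]
After op 6 (out_shuffle): [5 1 0 4 3 2]
After op 7 (out_shuffle): [5 4 1 3 0 2]
Position 4: card 0.

Answer: 0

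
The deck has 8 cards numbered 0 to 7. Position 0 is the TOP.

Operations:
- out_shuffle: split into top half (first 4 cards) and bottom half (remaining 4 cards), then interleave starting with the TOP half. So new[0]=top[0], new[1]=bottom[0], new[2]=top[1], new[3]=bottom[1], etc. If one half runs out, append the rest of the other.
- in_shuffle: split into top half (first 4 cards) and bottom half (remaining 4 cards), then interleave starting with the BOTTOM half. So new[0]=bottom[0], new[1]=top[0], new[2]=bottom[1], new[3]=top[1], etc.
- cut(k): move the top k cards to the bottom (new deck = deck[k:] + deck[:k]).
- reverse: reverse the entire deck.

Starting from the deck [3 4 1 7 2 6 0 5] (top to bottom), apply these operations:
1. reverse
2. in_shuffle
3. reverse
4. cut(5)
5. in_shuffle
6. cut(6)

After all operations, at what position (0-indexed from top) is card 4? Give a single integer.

Answer: 6

Derivation:
After op 1 (reverse): [5 0 6 2 7 1 4 3]
After op 2 (in_shuffle): [7 5 1 0 4 6 3 2]
After op 3 (reverse): [2 3 6 4 0 1 5 7]
After op 4 (cut(5)): [1 5 7 2 3 6 4 0]
After op 5 (in_shuffle): [3 1 6 5 4 7 0 2]
After op 6 (cut(6)): [0 2 3 1 6 5 4 7]
Card 4 is at position 6.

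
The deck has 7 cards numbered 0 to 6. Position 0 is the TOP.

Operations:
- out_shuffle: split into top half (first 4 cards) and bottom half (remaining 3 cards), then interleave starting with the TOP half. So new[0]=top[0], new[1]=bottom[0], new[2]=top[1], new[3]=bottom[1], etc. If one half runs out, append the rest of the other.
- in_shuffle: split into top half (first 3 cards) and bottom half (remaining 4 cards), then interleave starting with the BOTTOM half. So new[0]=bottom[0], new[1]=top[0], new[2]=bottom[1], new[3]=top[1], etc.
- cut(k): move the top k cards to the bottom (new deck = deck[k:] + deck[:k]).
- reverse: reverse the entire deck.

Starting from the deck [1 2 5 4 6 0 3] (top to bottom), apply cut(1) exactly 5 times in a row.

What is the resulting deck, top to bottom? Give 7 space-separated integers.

After op 1 (cut(1)): [2 5 4 6 0 3 1]
After op 2 (cut(1)): [5 4 6 0 3 1 2]
After op 3 (cut(1)): [4 6 0 3 1 2 5]
After op 4 (cut(1)): [6 0 3 1 2 5 4]
After op 5 (cut(1)): [0 3 1 2 5 4 6]

Answer: 0 3 1 2 5 4 6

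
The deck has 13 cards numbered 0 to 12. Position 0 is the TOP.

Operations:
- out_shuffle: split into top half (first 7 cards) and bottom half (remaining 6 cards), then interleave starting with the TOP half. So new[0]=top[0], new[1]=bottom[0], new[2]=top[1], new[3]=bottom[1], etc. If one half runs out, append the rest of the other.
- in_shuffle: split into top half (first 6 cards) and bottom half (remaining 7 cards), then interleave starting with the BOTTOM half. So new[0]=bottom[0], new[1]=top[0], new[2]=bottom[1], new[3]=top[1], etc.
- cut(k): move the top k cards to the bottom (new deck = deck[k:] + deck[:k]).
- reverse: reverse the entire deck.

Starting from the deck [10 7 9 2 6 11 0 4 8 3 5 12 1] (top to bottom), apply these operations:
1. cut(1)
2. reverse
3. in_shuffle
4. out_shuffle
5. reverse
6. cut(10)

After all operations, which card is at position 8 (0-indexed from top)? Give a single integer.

Answer: 9

Derivation:
After op 1 (cut(1)): [7 9 2 6 11 0 4 8 3 5 12 1 10]
After op 2 (reverse): [10 1 12 5 3 8 4 0 11 6 2 9 7]
After op 3 (in_shuffle): [4 10 0 1 11 12 6 5 2 3 9 8 7]
After op 4 (out_shuffle): [4 5 10 2 0 3 1 9 11 8 12 7 6]
After op 5 (reverse): [6 7 12 8 11 9 1 3 0 2 10 5 4]
After op 6 (cut(10)): [10 5 4 6 7 12 8 11 9 1 3 0 2]
Position 8: card 9.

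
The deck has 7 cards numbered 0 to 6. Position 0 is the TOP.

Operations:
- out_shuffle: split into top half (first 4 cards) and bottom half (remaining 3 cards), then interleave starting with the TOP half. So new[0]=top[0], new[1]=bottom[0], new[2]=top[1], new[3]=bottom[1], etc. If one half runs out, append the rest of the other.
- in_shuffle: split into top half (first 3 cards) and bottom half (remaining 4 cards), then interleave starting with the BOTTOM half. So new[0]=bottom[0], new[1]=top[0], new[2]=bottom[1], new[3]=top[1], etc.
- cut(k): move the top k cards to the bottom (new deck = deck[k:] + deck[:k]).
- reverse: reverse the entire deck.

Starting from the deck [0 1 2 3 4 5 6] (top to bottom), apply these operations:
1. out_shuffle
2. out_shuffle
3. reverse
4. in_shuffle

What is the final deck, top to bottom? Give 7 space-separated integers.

Answer: 6 5 4 3 2 1 0

Derivation:
After op 1 (out_shuffle): [0 4 1 5 2 6 3]
After op 2 (out_shuffle): [0 2 4 6 1 3 5]
After op 3 (reverse): [5 3 1 6 4 2 0]
After op 4 (in_shuffle): [6 5 4 3 2 1 0]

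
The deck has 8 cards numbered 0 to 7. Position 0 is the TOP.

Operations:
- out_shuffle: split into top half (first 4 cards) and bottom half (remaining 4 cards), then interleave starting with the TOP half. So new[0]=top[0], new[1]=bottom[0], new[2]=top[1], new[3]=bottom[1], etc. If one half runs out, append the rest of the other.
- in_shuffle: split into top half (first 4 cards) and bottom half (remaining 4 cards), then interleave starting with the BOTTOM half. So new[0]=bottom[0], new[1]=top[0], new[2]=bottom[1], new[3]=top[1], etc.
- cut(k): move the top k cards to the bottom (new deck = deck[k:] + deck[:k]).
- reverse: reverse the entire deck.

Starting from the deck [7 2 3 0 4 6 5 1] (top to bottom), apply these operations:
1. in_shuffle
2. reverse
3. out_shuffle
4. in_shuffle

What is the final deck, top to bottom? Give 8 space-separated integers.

After op 1 (in_shuffle): [4 7 6 2 5 3 1 0]
After op 2 (reverse): [0 1 3 5 2 6 7 4]
After op 3 (out_shuffle): [0 2 1 6 3 7 5 4]
After op 4 (in_shuffle): [3 0 7 2 5 1 4 6]

Answer: 3 0 7 2 5 1 4 6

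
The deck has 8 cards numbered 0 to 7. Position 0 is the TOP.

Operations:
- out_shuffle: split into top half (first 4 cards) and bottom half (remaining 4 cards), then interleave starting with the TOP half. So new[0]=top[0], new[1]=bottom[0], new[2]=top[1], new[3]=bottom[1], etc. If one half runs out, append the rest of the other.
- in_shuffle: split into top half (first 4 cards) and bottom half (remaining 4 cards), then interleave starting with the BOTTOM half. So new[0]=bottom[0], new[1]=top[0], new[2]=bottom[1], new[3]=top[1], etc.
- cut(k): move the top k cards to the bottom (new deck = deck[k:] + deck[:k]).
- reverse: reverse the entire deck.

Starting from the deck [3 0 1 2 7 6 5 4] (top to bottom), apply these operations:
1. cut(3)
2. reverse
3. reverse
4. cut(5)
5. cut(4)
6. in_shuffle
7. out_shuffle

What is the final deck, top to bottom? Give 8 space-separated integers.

Answer: 3 1 7 5 0 2 6 4

Derivation:
After op 1 (cut(3)): [2 7 6 5 4 3 0 1]
After op 2 (reverse): [1 0 3 4 5 6 7 2]
After op 3 (reverse): [2 7 6 5 4 3 0 1]
After op 4 (cut(5)): [3 0 1 2 7 6 5 4]
After op 5 (cut(4)): [7 6 5 4 3 0 1 2]
After op 6 (in_shuffle): [3 7 0 6 1 5 2 4]
After op 7 (out_shuffle): [3 1 7 5 0 2 6 4]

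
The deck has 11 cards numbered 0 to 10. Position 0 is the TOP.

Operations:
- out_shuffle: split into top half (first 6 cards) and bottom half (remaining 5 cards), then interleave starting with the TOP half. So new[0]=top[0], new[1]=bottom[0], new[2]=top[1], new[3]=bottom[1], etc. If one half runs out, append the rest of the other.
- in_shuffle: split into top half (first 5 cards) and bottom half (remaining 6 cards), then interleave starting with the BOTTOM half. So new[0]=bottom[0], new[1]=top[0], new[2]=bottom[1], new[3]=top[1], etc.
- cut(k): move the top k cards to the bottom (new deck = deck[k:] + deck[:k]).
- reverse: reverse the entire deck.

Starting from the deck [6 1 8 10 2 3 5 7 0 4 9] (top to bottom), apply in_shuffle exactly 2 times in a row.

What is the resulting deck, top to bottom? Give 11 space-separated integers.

Answer: 8 3 0 6 10 5 4 1 2 7 9

Derivation:
After op 1 (in_shuffle): [3 6 5 1 7 8 0 10 4 2 9]
After op 2 (in_shuffle): [8 3 0 6 10 5 4 1 2 7 9]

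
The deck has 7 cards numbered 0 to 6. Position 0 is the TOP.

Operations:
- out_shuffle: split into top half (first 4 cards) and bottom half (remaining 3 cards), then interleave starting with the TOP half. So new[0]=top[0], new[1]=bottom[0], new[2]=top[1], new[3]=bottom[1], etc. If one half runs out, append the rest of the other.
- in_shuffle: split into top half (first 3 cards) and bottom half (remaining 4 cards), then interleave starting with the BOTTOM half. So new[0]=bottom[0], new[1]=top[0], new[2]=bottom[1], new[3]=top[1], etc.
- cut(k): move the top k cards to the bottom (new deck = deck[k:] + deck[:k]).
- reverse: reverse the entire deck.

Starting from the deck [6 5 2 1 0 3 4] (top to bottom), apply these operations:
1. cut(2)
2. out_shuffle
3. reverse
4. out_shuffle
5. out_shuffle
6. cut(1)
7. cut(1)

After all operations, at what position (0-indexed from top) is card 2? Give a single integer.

After op 1 (cut(2)): [2 1 0 3 4 6 5]
After op 2 (out_shuffle): [2 4 1 6 0 5 3]
After op 3 (reverse): [3 5 0 6 1 4 2]
After op 4 (out_shuffle): [3 1 5 4 0 2 6]
After op 5 (out_shuffle): [3 0 1 2 5 6 4]
After op 6 (cut(1)): [0 1 2 5 6 4 3]
After op 7 (cut(1)): [1 2 5 6 4 3 0]
Card 2 is at position 1.

Answer: 1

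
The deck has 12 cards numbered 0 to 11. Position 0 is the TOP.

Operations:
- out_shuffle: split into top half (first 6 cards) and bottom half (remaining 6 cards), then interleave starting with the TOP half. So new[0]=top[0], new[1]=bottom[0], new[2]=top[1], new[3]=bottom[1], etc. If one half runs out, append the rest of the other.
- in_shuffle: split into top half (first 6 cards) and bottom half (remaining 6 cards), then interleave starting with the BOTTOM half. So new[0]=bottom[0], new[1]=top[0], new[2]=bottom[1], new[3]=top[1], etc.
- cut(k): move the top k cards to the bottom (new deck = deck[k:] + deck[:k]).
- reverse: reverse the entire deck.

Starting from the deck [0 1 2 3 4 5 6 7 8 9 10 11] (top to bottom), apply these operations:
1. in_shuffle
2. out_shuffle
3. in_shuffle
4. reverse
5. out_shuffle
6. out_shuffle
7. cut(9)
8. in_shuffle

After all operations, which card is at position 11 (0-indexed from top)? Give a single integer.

Answer: 0

Derivation:
After op 1 (in_shuffle): [6 0 7 1 8 2 9 3 10 4 11 5]
After op 2 (out_shuffle): [6 9 0 3 7 10 1 4 8 11 2 5]
After op 3 (in_shuffle): [1 6 4 9 8 0 11 3 2 7 5 10]
After op 4 (reverse): [10 5 7 2 3 11 0 8 9 4 6 1]
After op 5 (out_shuffle): [10 0 5 8 7 9 2 4 3 6 11 1]
After op 6 (out_shuffle): [10 2 0 4 5 3 8 6 7 11 9 1]
After op 7 (cut(9)): [11 9 1 10 2 0 4 5 3 8 6 7]
After op 8 (in_shuffle): [4 11 5 9 3 1 8 10 6 2 7 0]
Position 11: card 0.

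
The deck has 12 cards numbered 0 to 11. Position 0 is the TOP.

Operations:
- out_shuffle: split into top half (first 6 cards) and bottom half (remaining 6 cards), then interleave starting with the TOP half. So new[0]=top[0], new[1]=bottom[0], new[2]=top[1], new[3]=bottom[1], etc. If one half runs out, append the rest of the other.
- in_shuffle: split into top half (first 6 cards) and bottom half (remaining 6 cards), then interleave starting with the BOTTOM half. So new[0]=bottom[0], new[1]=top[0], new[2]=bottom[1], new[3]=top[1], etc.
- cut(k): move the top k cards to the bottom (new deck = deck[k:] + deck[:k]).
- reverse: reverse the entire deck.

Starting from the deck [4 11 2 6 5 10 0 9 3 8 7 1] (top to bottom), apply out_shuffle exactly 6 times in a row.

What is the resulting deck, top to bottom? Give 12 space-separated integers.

After op 1 (out_shuffle): [4 0 11 9 2 3 6 8 5 7 10 1]
After op 2 (out_shuffle): [4 6 0 8 11 5 9 7 2 10 3 1]
After op 3 (out_shuffle): [4 9 6 7 0 2 8 10 11 3 5 1]
After op 4 (out_shuffle): [4 8 9 10 6 11 7 3 0 5 2 1]
After op 5 (out_shuffle): [4 7 8 3 9 0 10 5 6 2 11 1]
After op 6 (out_shuffle): [4 10 7 5 8 6 3 2 9 11 0 1]

Answer: 4 10 7 5 8 6 3 2 9 11 0 1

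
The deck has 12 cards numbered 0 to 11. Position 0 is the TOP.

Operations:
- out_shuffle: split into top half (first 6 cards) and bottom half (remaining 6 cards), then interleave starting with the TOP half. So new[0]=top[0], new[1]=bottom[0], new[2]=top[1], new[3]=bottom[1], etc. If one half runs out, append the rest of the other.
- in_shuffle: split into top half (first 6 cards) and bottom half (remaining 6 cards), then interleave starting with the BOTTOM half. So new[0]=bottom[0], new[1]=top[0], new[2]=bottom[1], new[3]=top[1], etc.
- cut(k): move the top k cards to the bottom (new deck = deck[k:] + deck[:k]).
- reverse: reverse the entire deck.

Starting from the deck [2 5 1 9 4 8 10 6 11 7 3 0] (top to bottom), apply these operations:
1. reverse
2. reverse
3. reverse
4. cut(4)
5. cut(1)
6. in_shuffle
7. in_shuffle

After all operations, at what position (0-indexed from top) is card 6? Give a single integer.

Answer: 8

Derivation:
After op 1 (reverse): [0 3 7 11 6 10 8 4 9 1 5 2]
After op 2 (reverse): [2 5 1 9 4 8 10 6 11 7 3 0]
After op 3 (reverse): [0 3 7 11 6 10 8 4 9 1 5 2]
After op 4 (cut(4)): [6 10 8 4 9 1 5 2 0 3 7 11]
After op 5 (cut(1)): [10 8 4 9 1 5 2 0 3 7 11 6]
After op 6 (in_shuffle): [2 10 0 8 3 4 7 9 11 1 6 5]
After op 7 (in_shuffle): [7 2 9 10 11 0 1 8 6 3 5 4]
Card 6 is at position 8.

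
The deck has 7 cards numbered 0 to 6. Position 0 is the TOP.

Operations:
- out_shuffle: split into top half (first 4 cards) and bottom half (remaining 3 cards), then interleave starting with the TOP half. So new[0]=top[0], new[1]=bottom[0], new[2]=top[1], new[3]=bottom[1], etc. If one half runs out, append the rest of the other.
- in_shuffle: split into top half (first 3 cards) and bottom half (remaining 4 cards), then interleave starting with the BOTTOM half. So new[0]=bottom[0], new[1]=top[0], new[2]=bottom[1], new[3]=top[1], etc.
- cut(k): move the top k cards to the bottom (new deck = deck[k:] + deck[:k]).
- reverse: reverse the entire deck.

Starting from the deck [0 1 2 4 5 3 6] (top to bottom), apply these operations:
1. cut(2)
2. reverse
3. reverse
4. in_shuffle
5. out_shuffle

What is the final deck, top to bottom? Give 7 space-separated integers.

After op 1 (cut(2)): [2 4 5 3 6 0 1]
After op 2 (reverse): [1 0 6 3 5 4 2]
After op 3 (reverse): [2 4 5 3 6 0 1]
After op 4 (in_shuffle): [3 2 6 4 0 5 1]
After op 5 (out_shuffle): [3 0 2 5 6 1 4]

Answer: 3 0 2 5 6 1 4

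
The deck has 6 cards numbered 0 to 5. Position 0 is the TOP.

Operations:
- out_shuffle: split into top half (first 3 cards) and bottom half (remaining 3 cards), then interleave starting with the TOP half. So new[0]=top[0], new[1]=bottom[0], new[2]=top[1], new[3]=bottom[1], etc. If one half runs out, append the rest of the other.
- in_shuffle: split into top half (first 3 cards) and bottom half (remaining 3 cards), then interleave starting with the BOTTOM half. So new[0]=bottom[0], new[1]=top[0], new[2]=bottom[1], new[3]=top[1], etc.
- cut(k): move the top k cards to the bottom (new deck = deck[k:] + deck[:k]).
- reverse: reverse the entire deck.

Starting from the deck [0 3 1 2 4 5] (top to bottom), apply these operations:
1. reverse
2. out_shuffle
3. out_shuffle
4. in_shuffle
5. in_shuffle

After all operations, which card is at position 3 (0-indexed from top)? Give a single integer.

Answer: 5

Derivation:
After op 1 (reverse): [5 4 2 1 3 0]
After op 2 (out_shuffle): [5 1 4 3 2 0]
After op 3 (out_shuffle): [5 3 1 2 4 0]
After op 4 (in_shuffle): [2 5 4 3 0 1]
After op 5 (in_shuffle): [3 2 0 5 1 4]
Position 3: card 5.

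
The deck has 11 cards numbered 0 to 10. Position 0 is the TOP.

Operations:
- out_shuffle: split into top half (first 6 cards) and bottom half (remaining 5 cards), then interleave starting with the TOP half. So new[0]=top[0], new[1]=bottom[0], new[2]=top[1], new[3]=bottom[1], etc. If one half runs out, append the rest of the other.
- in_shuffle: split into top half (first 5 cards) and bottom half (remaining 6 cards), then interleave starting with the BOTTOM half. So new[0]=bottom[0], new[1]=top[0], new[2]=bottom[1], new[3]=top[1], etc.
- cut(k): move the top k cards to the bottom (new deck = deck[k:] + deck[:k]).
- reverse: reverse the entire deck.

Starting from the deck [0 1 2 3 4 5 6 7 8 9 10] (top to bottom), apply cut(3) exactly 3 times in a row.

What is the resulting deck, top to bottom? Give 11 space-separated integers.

Answer: 9 10 0 1 2 3 4 5 6 7 8

Derivation:
After op 1 (cut(3)): [3 4 5 6 7 8 9 10 0 1 2]
After op 2 (cut(3)): [6 7 8 9 10 0 1 2 3 4 5]
After op 3 (cut(3)): [9 10 0 1 2 3 4 5 6 7 8]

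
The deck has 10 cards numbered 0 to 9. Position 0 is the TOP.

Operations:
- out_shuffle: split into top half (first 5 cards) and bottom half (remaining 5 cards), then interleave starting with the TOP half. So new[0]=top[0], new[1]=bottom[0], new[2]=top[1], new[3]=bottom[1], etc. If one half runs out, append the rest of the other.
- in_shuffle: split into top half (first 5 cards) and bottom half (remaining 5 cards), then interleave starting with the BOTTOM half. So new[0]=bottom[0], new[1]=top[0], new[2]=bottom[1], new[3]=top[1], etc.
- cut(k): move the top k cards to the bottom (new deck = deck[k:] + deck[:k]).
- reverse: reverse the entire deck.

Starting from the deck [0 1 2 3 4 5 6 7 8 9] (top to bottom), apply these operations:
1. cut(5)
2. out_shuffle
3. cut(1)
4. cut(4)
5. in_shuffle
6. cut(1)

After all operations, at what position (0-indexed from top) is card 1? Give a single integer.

After op 1 (cut(5)): [5 6 7 8 9 0 1 2 3 4]
After op 2 (out_shuffle): [5 0 6 1 7 2 8 3 9 4]
After op 3 (cut(1)): [0 6 1 7 2 8 3 9 4 5]
After op 4 (cut(4)): [2 8 3 9 4 5 0 6 1 7]
After op 5 (in_shuffle): [5 2 0 8 6 3 1 9 7 4]
After op 6 (cut(1)): [2 0 8 6 3 1 9 7 4 5]
Card 1 is at position 5.

Answer: 5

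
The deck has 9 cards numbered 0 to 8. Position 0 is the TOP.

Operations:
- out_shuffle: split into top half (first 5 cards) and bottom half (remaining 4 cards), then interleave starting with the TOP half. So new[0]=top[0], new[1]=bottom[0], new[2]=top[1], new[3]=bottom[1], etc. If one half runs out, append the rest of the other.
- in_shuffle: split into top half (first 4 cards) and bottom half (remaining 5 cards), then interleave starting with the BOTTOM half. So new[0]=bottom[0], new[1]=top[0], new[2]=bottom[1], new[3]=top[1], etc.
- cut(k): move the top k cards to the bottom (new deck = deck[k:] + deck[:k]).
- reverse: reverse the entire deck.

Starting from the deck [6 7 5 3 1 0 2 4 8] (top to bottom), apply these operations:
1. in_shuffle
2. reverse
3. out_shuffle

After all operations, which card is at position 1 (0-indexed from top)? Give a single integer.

Answer: 7

Derivation:
After op 1 (in_shuffle): [1 6 0 7 2 5 4 3 8]
After op 2 (reverse): [8 3 4 5 2 7 0 6 1]
After op 3 (out_shuffle): [8 7 3 0 4 6 5 1 2]
Position 1: card 7.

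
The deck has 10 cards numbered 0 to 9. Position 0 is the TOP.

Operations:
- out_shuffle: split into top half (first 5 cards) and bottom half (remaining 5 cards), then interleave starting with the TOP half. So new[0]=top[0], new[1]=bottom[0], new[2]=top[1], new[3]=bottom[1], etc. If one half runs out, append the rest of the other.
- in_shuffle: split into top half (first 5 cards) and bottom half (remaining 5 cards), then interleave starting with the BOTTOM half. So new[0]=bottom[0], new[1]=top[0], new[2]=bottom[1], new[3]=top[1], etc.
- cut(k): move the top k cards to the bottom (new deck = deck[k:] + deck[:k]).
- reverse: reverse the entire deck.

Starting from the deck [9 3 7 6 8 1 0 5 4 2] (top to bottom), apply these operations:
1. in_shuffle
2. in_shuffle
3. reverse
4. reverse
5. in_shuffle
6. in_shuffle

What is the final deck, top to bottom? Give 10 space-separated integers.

After op 1 (in_shuffle): [1 9 0 3 5 7 4 6 2 8]
After op 2 (in_shuffle): [7 1 4 9 6 0 2 3 8 5]
After op 3 (reverse): [5 8 3 2 0 6 9 4 1 7]
After op 4 (reverse): [7 1 4 9 6 0 2 3 8 5]
After op 5 (in_shuffle): [0 7 2 1 3 4 8 9 5 6]
After op 6 (in_shuffle): [4 0 8 7 9 2 5 1 6 3]

Answer: 4 0 8 7 9 2 5 1 6 3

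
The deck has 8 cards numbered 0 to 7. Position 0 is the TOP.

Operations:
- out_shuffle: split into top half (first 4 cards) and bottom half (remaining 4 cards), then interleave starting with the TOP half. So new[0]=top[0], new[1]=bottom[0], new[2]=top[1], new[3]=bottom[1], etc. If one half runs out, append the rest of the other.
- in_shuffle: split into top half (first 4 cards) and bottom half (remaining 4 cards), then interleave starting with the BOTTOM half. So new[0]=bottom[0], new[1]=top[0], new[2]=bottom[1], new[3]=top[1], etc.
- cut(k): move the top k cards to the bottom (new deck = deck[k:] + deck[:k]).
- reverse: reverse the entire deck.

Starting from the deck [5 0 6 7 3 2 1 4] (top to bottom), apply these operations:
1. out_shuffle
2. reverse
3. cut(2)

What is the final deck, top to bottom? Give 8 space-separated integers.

After op 1 (out_shuffle): [5 3 0 2 6 1 7 4]
After op 2 (reverse): [4 7 1 6 2 0 3 5]
After op 3 (cut(2)): [1 6 2 0 3 5 4 7]

Answer: 1 6 2 0 3 5 4 7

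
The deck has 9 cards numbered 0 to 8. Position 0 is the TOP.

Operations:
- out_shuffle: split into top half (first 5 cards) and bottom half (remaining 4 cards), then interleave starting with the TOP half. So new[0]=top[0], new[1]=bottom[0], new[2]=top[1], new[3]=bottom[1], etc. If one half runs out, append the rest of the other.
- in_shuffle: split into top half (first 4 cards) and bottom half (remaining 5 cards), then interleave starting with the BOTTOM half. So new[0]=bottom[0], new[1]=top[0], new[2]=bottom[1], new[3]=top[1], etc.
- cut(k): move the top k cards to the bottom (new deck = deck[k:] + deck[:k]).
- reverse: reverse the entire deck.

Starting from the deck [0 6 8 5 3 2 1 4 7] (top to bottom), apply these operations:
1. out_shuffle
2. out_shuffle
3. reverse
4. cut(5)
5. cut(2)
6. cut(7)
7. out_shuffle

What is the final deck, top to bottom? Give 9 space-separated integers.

After op 1 (out_shuffle): [0 2 6 1 8 4 5 7 3]
After op 2 (out_shuffle): [0 4 2 5 6 7 1 3 8]
After op 3 (reverse): [8 3 1 7 6 5 2 4 0]
After op 4 (cut(5)): [5 2 4 0 8 3 1 7 6]
After op 5 (cut(2)): [4 0 8 3 1 7 6 5 2]
After op 6 (cut(7)): [5 2 4 0 8 3 1 7 6]
After op 7 (out_shuffle): [5 3 2 1 4 7 0 6 8]

Answer: 5 3 2 1 4 7 0 6 8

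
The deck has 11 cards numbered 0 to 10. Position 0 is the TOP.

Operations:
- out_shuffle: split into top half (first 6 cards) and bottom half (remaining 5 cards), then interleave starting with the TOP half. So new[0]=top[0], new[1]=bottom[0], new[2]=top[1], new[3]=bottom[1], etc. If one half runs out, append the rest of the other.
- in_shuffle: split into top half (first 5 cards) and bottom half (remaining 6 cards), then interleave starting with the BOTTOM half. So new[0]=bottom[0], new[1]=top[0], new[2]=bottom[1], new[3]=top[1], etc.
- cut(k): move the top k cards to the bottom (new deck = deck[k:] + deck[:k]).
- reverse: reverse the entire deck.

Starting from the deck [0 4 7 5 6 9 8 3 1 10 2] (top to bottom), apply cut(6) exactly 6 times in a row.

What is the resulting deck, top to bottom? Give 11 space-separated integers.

Answer: 5 6 9 8 3 1 10 2 0 4 7

Derivation:
After op 1 (cut(6)): [8 3 1 10 2 0 4 7 5 6 9]
After op 2 (cut(6)): [4 7 5 6 9 8 3 1 10 2 0]
After op 3 (cut(6)): [3 1 10 2 0 4 7 5 6 9 8]
After op 4 (cut(6)): [7 5 6 9 8 3 1 10 2 0 4]
After op 5 (cut(6)): [1 10 2 0 4 7 5 6 9 8 3]
After op 6 (cut(6)): [5 6 9 8 3 1 10 2 0 4 7]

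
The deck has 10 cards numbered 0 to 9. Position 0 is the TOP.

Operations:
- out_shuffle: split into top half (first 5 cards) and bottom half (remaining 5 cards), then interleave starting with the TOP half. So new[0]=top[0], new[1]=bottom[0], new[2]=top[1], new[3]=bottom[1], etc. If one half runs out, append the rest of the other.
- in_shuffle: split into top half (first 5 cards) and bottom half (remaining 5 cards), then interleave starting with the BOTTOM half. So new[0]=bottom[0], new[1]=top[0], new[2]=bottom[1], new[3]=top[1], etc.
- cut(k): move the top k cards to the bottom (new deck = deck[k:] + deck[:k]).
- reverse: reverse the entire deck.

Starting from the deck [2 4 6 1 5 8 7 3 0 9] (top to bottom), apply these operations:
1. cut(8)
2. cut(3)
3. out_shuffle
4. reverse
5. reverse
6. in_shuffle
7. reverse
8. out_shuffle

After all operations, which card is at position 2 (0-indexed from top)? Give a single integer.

Answer: 2

Derivation:
After op 1 (cut(8)): [0 9 2 4 6 1 5 8 7 3]
After op 2 (cut(3)): [4 6 1 5 8 7 3 0 9 2]
After op 3 (out_shuffle): [4 7 6 3 1 0 5 9 8 2]
After op 4 (reverse): [2 8 9 5 0 1 3 6 7 4]
After op 5 (reverse): [4 7 6 3 1 0 5 9 8 2]
After op 6 (in_shuffle): [0 4 5 7 9 6 8 3 2 1]
After op 7 (reverse): [1 2 3 8 6 9 7 5 4 0]
After op 8 (out_shuffle): [1 9 2 7 3 5 8 4 6 0]
Position 2: card 2.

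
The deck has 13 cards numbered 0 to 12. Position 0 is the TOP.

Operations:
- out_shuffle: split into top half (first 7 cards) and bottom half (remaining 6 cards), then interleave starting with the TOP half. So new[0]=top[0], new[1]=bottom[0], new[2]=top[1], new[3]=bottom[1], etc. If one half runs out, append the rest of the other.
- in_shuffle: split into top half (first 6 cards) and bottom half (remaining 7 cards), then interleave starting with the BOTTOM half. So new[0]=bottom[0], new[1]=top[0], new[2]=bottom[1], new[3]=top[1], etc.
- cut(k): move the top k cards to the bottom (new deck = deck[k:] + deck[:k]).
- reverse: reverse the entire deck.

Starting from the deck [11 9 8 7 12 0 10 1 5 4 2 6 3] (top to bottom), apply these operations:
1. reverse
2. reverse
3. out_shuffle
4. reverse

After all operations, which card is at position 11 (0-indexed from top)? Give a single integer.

Answer: 1

Derivation:
After op 1 (reverse): [3 6 2 4 5 1 10 0 12 7 8 9 11]
After op 2 (reverse): [11 9 8 7 12 0 10 1 5 4 2 6 3]
After op 3 (out_shuffle): [11 1 9 5 8 4 7 2 12 6 0 3 10]
After op 4 (reverse): [10 3 0 6 12 2 7 4 8 5 9 1 11]
Position 11: card 1.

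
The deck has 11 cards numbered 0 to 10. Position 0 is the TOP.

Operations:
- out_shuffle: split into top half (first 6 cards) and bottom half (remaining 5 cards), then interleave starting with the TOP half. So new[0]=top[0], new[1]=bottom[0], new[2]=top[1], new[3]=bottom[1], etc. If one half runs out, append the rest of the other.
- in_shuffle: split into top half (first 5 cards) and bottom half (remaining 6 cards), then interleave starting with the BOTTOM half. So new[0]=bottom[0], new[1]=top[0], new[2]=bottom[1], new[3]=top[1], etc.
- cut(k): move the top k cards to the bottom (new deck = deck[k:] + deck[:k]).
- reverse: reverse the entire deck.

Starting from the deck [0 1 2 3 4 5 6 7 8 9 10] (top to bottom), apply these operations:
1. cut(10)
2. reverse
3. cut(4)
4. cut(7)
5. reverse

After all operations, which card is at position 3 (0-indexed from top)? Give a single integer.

Answer: 2

Derivation:
After op 1 (cut(10)): [10 0 1 2 3 4 5 6 7 8 9]
After op 2 (reverse): [9 8 7 6 5 4 3 2 1 0 10]
After op 3 (cut(4)): [5 4 3 2 1 0 10 9 8 7 6]
After op 4 (cut(7)): [9 8 7 6 5 4 3 2 1 0 10]
After op 5 (reverse): [10 0 1 2 3 4 5 6 7 8 9]
Position 3: card 2.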